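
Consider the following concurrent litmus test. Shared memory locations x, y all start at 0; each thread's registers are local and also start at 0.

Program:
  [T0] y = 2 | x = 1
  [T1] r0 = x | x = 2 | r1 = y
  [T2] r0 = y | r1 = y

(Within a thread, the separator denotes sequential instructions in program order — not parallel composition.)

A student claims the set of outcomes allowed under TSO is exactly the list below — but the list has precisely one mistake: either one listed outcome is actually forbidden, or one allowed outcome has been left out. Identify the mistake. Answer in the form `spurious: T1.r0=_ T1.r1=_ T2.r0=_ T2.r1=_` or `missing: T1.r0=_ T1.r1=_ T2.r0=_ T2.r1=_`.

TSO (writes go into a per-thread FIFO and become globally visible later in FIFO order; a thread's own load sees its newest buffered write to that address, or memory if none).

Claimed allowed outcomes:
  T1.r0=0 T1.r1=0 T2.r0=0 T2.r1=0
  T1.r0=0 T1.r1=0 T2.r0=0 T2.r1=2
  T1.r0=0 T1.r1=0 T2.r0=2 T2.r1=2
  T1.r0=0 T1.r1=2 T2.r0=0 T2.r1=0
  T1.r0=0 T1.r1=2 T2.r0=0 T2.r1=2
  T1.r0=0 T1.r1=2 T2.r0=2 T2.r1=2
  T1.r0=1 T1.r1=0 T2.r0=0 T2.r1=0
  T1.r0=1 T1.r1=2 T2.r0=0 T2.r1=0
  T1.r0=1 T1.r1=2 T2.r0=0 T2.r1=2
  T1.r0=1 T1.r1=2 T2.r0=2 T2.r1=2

outcome vector order: (T1.r0,T1.r1,T2.r0,T2.r1)
under TSO → <0 0 0 0> <0 0 0 2> <0 0 2 2> <0 2 0 0> <0 2 0 2> <0 2 2 2> <1 2 0 0> <1 2 0 2> <1 2 2 2>
claimed∖TSO = {<1 0 0 0>}

spurious: T1.r0=1 T1.r1=0 T2.r0=0 T2.r1=0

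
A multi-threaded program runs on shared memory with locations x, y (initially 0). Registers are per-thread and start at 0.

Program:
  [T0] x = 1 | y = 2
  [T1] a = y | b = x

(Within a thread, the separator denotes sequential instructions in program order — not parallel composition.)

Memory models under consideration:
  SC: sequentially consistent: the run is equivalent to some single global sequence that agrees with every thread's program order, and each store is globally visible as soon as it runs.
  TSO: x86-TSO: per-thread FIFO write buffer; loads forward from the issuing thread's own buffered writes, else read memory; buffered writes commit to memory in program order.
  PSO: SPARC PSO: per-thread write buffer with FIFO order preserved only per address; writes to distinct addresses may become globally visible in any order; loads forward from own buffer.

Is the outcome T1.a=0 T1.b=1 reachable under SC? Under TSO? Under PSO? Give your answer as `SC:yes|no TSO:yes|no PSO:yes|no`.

outcome vector order: (T1.a,T1.b)
SC: 3 outcomes — {0/0, 0/1, 2/1}
TSO: 3 outcomes — {0/0, 0/1, 2/1}
PSO: 4 outcomes — {0/0, 0/1, 2/0, 2/1}
target 0/1 ∈ {SC,TSO,PSO}

SC:yes TSO:yes PSO:yes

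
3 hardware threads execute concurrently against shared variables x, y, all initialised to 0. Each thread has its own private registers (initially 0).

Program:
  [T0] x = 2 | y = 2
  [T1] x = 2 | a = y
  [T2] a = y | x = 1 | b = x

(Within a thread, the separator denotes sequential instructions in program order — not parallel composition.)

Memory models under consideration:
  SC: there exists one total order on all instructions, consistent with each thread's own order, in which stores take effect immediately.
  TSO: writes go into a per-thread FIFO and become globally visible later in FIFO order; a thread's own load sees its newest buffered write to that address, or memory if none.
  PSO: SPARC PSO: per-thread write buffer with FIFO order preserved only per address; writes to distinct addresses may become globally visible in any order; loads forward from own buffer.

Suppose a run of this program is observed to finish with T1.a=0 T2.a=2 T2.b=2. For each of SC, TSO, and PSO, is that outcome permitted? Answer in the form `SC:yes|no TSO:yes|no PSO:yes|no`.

outcome vector order: (T1.a,T2.a,T2.b)
SC (7): 001; 002; 021; 201; 202; 221; 222
TSO (8): 001; 002; 021; 022; 201; 202; 221; 222
PSO (8): 001; 002; 021; 022; 201; 202; 221; 222
target 022 ∈ {TSO,PSO}

SC:no TSO:yes PSO:yes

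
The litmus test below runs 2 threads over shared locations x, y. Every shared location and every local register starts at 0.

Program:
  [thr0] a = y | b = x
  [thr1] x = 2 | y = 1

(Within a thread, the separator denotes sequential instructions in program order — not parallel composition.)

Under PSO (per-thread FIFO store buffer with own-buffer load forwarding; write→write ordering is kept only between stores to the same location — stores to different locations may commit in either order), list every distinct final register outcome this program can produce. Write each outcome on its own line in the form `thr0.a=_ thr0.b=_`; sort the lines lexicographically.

outcome vector order: (thr0.a,thr0.b)
|PSO outcomes| = 4

thr0.a=0 thr0.b=0
thr0.a=0 thr0.b=2
thr0.a=1 thr0.b=0
thr0.a=1 thr0.b=2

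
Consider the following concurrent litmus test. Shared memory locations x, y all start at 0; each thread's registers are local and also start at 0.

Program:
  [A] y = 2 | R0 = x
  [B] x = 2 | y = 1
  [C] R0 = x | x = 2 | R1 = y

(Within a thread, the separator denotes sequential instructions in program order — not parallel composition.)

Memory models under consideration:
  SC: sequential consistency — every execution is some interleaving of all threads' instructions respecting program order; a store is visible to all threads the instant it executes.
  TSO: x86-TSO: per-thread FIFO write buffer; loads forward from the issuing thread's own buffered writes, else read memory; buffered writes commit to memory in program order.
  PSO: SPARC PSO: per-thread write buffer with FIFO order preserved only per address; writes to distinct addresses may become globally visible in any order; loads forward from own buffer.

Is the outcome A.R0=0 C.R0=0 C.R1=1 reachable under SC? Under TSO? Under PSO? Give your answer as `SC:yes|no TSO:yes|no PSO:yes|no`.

SC:yes TSO:yes PSO:yes

outcome vector order: (A.R0,C.R0,C.R1)
SC: 10 outcomes — {001, 002, 021, 022, 200, 201, 202, 220, 221, 222}
TSO: 12 outcomes — {000, 001, 002, 020, 021, 022, 200, 201, 202, 220, 221, 222}
PSO: 12 outcomes — {000, 001, 002, 020, 021, 022, 200, 201, 202, 220, 221, 222}
target 001 ∈ {SC,TSO,PSO}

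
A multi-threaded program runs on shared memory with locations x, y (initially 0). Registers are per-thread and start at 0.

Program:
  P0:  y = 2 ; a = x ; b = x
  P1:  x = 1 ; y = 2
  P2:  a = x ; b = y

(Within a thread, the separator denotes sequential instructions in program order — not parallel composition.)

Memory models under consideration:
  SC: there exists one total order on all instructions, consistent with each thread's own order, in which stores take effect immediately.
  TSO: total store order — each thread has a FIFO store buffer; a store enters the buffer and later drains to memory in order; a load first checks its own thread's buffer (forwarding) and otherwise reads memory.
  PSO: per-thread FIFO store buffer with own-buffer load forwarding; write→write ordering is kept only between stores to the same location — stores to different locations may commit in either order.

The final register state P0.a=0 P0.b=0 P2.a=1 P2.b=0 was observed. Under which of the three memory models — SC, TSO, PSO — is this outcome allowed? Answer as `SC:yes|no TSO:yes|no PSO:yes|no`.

SC:no TSO:yes PSO:yes

outcome vector order: (P0.a,P0.b,P2.a,P2.b)
SC: 10 outcomes — {0/0/0/0; 0/0/0/2; 0/0/1/2; 0/1/0/0; 0/1/0/2; 0/1/1/2; 1/1/0/0; 1/1/0/2; 1/1/1/0; 1/1/1/2}
TSO: 12 outcomes — {0/0/0/0; 0/0/0/2; 0/0/1/0; 0/0/1/2; 0/1/0/0; 0/1/0/2; 0/1/1/0; 0/1/1/2; 1/1/0/0; 1/1/0/2; 1/1/1/0; 1/1/1/2}
PSO: 12 outcomes — {0/0/0/0; 0/0/0/2; 0/0/1/0; 0/0/1/2; 0/1/0/0; 0/1/0/2; 0/1/1/0; 0/1/1/2; 1/1/0/0; 1/1/0/2; 1/1/1/0; 1/1/1/2}
target 0/0/1/0 ∈ {TSO,PSO}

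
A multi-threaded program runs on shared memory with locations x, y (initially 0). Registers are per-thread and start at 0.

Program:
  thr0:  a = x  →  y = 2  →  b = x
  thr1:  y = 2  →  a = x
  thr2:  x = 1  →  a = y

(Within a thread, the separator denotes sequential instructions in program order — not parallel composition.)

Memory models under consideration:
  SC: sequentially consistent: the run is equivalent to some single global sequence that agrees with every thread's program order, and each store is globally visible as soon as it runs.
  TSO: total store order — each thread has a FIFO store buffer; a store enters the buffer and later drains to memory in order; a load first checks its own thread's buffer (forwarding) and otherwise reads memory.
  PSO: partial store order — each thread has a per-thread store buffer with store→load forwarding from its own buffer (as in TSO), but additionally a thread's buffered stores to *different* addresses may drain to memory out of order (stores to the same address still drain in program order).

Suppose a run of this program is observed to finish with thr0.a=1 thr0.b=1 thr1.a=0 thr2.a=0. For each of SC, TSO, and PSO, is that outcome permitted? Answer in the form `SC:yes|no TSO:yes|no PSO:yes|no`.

outcome vector order: (thr0.a,thr0.b,thr1.a,thr2.a)
SC: 8 outcomes — {<0 0 0 2> <0 0 1 2> <0 1 0 2> <0 1 1 0> <0 1 1 2> <1 1 0 2> <1 1 1 0> <1 1 1 2>}
TSO: 12 outcomes — {<0 0 0 0> <0 0 0 2> <0 0 1 0> <0 0 1 2> <0 1 0 0> <0 1 0 2> <0 1 1 0> <0 1 1 2> <1 1 0 0> <1 1 0 2> <1 1 1 0> <1 1 1 2>}
PSO: 12 outcomes — {<0 0 0 0> <0 0 0 2> <0 0 1 0> <0 0 1 2> <0 1 0 0> <0 1 0 2> <0 1 1 0> <0 1 1 2> <1 1 0 0> <1 1 0 2> <1 1 1 0> <1 1 1 2>}
target <1 1 0 0> ∈ {TSO,PSO}

SC:no TSO:yes PSO:yes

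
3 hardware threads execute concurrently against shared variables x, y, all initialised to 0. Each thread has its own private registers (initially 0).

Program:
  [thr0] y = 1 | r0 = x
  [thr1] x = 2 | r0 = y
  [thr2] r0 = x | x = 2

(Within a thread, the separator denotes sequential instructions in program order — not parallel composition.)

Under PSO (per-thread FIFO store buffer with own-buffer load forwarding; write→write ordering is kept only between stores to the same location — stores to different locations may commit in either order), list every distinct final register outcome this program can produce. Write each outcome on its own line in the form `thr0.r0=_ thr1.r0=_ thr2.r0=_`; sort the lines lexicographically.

thr0.r0=0 thr1.r0=0 thr2.r0=0
thr0.r0=0 thr1.r0=0 thr2.r0=2
thr0.r0=0 thr1.r0=1 thr2.r0=0
thr0.r0=0 thr1.r0=1 thr2.r0=2
thr0.r0=2 thr1.r0=0 thr2.r0=0
thr0.r0=2 thr1.r0=0 thr2.r0=2
thr0.r0=2 thr1.r0=1 thr2.r0=0
thr0.r0=2 thr1.r0=1 thr2.r0=2

outcome vector order: (thr0.r0,thr1.r0,thr2.r0)
|PSO outcomes| = 8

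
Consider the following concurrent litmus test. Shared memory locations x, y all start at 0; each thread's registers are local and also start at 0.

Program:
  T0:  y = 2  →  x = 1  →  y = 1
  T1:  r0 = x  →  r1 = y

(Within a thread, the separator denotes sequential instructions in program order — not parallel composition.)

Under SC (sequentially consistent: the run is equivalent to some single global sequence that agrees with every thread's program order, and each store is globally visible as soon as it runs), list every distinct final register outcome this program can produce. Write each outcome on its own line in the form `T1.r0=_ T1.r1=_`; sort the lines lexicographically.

outcome vector order: (T1.r0,T1.r1)
|SC outcomes| = 5

T1.r0=0 T1.r1=0
T1.r0=0 T1.r1=1
T1.r0=0 T1.r1=2
T1.r0=1 T1.r1=1
T1.r0=1 T1.r1=2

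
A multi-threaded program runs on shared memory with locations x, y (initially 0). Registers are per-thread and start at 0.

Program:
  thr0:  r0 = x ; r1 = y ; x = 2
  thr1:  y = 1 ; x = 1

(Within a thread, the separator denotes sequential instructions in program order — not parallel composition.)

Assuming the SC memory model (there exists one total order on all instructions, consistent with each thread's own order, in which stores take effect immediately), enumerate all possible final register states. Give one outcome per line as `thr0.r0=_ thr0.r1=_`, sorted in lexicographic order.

outcome vector order: (thr0.r0,thr0.r1)
|SC outcomes| = 3

thr0.r0=0 thr0.r1=0
thr0.r0=0 thr0.r1=1
thr0.r0=1 thr0.r1=1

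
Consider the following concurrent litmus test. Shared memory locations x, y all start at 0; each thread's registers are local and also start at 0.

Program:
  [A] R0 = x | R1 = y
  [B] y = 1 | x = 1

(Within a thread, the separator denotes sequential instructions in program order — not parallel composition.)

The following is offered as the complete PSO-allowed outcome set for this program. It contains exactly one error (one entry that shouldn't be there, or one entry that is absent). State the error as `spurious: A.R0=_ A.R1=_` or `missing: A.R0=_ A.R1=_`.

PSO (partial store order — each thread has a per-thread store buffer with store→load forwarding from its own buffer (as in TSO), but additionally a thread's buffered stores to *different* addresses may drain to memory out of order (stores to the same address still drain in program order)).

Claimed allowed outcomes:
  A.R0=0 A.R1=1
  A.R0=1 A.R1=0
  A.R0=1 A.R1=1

missing: A.R0=0 A.R1=0

outcome vector order: (A.R0,A.R1)
PSO: 4 outcomes — {0/0, 0/1, 1/0, 1/1}
PSO∖claimed = {0/0}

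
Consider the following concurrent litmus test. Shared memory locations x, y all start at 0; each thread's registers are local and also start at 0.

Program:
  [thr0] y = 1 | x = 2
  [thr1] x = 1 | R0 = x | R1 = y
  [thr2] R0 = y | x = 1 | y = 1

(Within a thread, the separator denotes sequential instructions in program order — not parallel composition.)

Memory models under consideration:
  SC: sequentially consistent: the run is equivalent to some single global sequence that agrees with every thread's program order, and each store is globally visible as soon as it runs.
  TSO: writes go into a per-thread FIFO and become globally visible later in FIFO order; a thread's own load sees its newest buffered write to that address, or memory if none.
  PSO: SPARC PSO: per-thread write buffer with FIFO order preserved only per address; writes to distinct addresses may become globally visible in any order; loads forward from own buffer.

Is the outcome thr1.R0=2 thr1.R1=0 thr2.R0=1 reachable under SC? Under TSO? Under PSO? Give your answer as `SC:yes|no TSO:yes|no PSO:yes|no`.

SC:no TSO:no PSO:yes

outcome vector order: (thr1.R0,thr1.R1,thr2.R0)
SC (6): (1,0,0); (1,0,1); (1,1,0); (1,1,1); (2,1,0); (2,1,1)
TSO (6): (1,0,0); (1,0,1); (1,1,0); (1,1,1); (2,1,0); (2,1,1)
PSO (8): (1,0,0); (1,0,1); (1,1,0); (1,1,1); (2,0,0); (2,0,1); (2,1,0); (2,1,1)
target (2,0,1) ∈ {PSO}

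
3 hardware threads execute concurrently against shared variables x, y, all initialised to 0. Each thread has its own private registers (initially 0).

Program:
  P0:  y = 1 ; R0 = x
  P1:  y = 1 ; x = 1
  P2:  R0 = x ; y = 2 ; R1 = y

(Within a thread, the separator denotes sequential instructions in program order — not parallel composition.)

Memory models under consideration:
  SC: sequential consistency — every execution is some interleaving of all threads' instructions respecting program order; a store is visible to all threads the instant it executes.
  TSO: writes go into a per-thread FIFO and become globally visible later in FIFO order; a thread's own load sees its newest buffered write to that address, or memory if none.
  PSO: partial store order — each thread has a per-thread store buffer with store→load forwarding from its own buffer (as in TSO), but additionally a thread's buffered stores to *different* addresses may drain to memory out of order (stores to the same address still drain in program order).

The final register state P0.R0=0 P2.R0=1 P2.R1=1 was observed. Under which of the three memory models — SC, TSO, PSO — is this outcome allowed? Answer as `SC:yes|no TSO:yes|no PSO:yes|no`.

SC:no TSO:yes PSO:yes

outcome vector order: (P0.R0,P2.R0,P2.R1)
SC (7): (0,0,1); (0,0,2); (0,1,2); (1,0,1); (1,0,2); (1,1,1); (1,1,2)
TSO (8): (0,0,1); (0,0,2); (0,1,1); (0,1,2); (1,0,1); (1,0,2); (1,1,1); (1,1,2)
PSO (8): (0,0,1); (0,0,2); (0,1,1); (0,1,2); (1,0,1); (1,0,2); (1,1,1); (1,1,2)
target (0,1,1) ∈ {TSO,PSO}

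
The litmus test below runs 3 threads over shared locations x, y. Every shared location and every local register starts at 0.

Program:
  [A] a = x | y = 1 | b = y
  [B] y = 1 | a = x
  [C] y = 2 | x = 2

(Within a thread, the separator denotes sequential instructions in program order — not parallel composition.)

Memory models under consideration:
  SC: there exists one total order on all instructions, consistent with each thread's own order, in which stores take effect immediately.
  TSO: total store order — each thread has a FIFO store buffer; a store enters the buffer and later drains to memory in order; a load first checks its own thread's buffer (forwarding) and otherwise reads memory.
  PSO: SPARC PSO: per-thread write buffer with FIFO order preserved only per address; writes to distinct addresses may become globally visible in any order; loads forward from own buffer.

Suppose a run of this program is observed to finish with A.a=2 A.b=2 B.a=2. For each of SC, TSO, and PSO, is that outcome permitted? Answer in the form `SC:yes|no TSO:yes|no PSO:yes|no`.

outcome vector order: (A.a,A.b,B.a)
under SC → <0 1 0>; <0 1 2>; <0 2 0>; <0 2 2>; <2 1 0>; <2 1 2>
under TSO → <0 1 0>; <0 1 2>; <0 2 0>; <0 2 2>; <2 1 0>; <2 1 2>
under PSO → <0 1 0>; <0 1 2>; <0 2 0>; <0 2 2>; <2 1 0>; <2 1 2>; <2 2 0>; <2 2 2>
target <2 2 2> ∈ {PSO}

SC:no TSO:no PSO:yes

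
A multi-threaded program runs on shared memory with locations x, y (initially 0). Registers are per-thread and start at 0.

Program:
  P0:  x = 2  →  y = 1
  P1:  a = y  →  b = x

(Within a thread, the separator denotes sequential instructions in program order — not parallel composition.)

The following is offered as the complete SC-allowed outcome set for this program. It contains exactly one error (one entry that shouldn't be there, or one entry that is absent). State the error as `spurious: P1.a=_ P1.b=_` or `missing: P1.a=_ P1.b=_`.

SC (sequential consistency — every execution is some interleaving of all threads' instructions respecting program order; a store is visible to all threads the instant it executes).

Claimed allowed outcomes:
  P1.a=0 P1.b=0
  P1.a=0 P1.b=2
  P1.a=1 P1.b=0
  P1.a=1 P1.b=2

outcome vector order: (P1.a,P1.b)
SC: 3 outcomes — {0/0, 0/2, 1/2}
claimed∖SC = {1/0}

spurious: P1.a=1 P1.b=0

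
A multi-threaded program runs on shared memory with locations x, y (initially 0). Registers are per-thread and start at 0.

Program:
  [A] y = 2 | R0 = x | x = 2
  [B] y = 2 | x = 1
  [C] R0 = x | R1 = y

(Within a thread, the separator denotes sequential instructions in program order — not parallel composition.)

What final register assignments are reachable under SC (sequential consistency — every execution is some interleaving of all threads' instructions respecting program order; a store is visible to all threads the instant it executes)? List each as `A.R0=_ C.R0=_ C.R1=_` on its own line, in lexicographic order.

A.R0=0 C.R0=0 C.R1=0
A.R0=0 C.R0=0 C.R1=2
A.R0=0 C.R0=1 C.R1=2
A.R0=0 C.R0=2 C.R1=2
A.R0=1 C.R0=0 C.R1=0
A.R0=1 C.R0=0 C.R1=2
A.R0=1 C.R0=1 C.R1=2
A.R0=1 C.R0=2 C.R1=2

outcome vector order: (A.R0,C.R0,C.R1)
|SC outcomes| = 8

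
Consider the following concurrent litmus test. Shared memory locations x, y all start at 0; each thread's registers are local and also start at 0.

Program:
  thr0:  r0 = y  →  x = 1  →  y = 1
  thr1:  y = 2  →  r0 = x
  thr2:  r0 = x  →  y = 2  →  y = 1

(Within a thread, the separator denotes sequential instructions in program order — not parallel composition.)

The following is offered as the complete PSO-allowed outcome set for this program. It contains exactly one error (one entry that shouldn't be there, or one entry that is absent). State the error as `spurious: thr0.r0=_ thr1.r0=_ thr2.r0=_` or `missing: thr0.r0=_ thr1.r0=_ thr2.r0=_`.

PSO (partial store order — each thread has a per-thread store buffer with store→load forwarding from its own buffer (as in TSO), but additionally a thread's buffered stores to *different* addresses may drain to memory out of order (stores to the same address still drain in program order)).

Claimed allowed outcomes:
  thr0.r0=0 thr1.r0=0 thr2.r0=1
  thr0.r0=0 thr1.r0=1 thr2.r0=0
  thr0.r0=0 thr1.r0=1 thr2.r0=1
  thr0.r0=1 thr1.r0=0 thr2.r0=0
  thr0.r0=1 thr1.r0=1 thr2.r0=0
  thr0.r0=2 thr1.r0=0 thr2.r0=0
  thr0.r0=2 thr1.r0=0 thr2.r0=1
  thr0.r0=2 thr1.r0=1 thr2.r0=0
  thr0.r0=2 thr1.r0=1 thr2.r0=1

outcome vector order: (thr0.r0,thr1.r0,thr2.r0)
PSO: 10 outcomes — {(0,0,0), (0,0,1), (0,1,0), (0,1,1), (1,0,0), (1,1,0), (2,0,0), (2,0,1), (2,1,0), (2,1,1)}
PSO∖claimed = {(0,0,0)}

missing: thr0.r0=0 thr1.r0=0 thr2.r0=0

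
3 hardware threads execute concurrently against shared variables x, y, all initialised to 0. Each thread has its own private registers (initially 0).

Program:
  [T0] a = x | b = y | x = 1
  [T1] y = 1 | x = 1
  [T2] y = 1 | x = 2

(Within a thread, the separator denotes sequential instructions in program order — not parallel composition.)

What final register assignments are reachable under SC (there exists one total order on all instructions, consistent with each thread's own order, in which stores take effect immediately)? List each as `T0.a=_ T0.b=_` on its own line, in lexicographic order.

T0.a=0 T0.b=0
T0.a=0 T0.b=1
T0.a=1 T0.b=1
T0.a=2 T0.b=1

outcome vector order: (T0.a,T0.b)
|SC outcomes| = 4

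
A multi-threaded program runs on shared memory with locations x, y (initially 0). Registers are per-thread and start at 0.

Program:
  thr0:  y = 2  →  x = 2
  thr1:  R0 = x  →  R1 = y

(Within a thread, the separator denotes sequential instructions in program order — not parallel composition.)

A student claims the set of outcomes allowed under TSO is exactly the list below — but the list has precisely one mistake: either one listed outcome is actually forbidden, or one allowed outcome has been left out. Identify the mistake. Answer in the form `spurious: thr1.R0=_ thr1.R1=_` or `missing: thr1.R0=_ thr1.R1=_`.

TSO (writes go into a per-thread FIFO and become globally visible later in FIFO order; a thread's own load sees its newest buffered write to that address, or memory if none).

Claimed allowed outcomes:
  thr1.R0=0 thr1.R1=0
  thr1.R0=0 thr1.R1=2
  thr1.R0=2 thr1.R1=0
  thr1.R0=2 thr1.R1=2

outcome vector order: (thr1.R0,thr1.R1)
TSO: 3 outcomes — {(0,0), (0,2), (2,2)}
claimed∖TSO = {(2,0)}

spurious: thr1.R0=2 thr1.R1=0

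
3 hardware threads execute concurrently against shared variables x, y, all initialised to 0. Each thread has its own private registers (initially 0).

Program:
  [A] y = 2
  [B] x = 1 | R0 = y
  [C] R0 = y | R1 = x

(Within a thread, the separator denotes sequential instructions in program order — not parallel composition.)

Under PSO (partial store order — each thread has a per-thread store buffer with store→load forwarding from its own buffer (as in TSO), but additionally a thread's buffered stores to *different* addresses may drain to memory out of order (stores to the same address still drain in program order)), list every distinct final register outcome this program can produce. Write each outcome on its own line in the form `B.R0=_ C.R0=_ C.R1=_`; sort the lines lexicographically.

B.R0=0 C.R0=0 C.R1=0
B.R0=0 C.R0=0 C.R1=1
B.R0=0 C.R0=2 C.R1=0
B.R0=0 C.R0=2 C.R1=1
B.R0=2 C.R0=0 C.R1=0
B.R0=2 C.R0=0 C.R1=1
B.R0=2 C.R0=2 C.R1=0
B.R0=2 C.R0=2 C.R1=1

outcome vector order: (B.R0,C.R0,C.R1)
|PSO outcomes| = 8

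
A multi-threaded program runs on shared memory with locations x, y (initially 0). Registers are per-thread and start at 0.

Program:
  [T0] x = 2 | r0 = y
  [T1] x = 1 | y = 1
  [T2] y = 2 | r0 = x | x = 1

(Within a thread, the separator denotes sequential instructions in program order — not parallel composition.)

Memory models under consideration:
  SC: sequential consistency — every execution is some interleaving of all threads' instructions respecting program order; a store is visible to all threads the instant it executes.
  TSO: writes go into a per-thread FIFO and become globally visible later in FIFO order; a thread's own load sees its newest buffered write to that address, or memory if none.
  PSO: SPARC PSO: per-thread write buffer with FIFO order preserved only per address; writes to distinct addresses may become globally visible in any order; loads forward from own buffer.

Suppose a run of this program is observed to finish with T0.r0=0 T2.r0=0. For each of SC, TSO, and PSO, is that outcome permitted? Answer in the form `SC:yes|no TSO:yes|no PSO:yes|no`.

SC:no TSO:yes PSO:yes

outcome vector order: (T0.r0,T2.r0)
SC (8): (0,1) (0,2) (1,0) (1,1) (1,2) (2,0) (2,1) (2,2)
TSO (9): (0,0) (0,1) (0,2) (1,0) (1,1) (1,2) (2,0) (2,1) (2,2)
PSO (9): (0,0) (0,1) (0,2) (1,0) (1,1) (1,2) (2,0) (2,1) (2,2)
target (0,0) ∈ {TSO,PSO}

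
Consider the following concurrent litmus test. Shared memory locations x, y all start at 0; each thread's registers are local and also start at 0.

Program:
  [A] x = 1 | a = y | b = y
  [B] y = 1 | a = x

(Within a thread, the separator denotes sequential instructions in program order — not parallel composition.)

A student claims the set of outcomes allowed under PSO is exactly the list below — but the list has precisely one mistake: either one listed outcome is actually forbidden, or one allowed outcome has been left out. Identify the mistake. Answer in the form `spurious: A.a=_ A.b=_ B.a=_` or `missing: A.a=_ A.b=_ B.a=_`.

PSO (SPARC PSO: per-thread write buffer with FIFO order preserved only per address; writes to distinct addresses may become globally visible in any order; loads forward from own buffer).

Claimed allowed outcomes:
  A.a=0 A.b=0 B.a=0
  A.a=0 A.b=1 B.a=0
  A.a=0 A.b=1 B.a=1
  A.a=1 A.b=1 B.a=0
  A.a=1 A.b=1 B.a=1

missing: A.a=0 A.b=0 B.a=1

outcome vector order: (A.a,A.b,B.a)
[PSO] allowed = {0/0/0, 0/0/1, 0/1/0, 0/1/1, 1/1/0, 1/1/1}
PSO∖claimed = {0/0/1}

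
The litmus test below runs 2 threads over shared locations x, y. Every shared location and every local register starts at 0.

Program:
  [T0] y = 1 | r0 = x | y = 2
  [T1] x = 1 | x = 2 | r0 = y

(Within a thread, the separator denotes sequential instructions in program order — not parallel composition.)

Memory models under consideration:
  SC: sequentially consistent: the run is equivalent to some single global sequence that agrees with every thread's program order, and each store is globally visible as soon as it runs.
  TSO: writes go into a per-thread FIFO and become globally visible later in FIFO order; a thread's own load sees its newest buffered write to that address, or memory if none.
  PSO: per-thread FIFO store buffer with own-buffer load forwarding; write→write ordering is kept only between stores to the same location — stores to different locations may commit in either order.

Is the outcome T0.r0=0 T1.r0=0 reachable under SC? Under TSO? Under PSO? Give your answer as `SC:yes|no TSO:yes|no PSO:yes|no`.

outcome vector order: (T0.r0,T1.r0)
SC (7): 01, 02, 11, 12, 20, 21, 22
TSO (9): 00, 01, 02, 10, 11, 12, 20, 21, 22
PSO (9): 00, 01, 02, 10, 11, 12, 20, 21, 22
target 00 ∈ {TSO,PSO}

SC:no TSO:yes PSO:yes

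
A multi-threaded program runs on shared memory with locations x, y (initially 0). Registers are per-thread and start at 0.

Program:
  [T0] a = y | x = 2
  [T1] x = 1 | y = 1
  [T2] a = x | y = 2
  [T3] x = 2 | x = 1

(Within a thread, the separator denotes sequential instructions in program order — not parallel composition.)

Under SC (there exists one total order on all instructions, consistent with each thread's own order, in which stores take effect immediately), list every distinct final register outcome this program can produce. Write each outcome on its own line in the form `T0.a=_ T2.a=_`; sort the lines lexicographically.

T0.a=0 T2.a=0
T0.a=0 T2.a=1
T0.a=0 T2.a=2
T0.a=1 T2.a=0
T0.a=1 T2.a=1
T0.a=1 T2.a=2
T0.a=2 T2.a=0
T0.a=2 T2.a=1
T0.a=2 T2.a=2

outcome vector order: (T0.a,T2.a)
|SC outcomes| = 9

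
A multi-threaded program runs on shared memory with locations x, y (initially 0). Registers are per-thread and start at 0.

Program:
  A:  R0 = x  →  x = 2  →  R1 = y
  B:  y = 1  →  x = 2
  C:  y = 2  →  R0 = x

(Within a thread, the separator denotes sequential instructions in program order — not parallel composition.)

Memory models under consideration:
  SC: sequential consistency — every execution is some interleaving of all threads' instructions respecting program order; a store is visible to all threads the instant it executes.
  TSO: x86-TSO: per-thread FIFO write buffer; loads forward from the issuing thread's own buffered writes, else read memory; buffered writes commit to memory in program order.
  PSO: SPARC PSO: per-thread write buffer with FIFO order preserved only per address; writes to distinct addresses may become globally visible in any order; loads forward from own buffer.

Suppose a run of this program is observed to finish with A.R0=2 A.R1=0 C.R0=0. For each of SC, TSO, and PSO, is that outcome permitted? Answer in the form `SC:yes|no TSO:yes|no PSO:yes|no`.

outcome vector order: (A.R0,A.R1,C.R0)
[SC] allowed = {002; 010; 012; 020; 022; 210; 212; 220; 222}
[TSO] allowed = {000; 002; 010; 012; 020; 022; 210; 212; 220; 222}
[PSO] allowed = {000; 002; 010; 012; 020; 022; 200; 202; 210; 212; 220; 222}
target 200 ∈ {PSO}

SC:no TSO:no PSO:yes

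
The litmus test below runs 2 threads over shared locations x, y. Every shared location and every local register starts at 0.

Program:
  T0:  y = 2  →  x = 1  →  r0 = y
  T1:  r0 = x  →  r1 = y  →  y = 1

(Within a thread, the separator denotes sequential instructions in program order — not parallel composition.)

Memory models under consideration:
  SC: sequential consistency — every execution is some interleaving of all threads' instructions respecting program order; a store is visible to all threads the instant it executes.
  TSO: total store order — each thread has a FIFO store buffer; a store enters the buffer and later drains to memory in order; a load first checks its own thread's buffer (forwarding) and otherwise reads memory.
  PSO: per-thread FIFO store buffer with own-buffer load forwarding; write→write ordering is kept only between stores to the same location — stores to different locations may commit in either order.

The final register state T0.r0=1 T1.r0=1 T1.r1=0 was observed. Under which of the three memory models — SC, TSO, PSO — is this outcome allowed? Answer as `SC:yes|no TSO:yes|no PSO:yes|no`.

SC:no TSO:no PSO:yes

outcome vector order: (T0.r0,T1.r0,T1.r1)
SC (6): 100 102 112 200 202 212
TSO (6): 100 102 112 200 202 212
PSO (8): 100 102 110 112 200 202 210 212
target 110 ∈ {PSO}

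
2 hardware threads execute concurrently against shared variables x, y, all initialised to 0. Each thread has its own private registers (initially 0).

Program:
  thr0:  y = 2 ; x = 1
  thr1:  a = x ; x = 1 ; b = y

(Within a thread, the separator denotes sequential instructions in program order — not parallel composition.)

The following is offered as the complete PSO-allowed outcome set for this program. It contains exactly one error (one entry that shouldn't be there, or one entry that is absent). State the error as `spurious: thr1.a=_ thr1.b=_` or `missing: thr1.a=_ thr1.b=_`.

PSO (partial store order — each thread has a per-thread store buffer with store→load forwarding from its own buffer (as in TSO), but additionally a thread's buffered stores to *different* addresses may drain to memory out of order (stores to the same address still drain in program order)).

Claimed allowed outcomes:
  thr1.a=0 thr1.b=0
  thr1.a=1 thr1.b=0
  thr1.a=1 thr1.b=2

missing: thr1.a=0 thr1.b=2

outcome vector order: (thr1.a,thr1.b)
[PSO] allowed = {00; 02; 10; 12}
PSO∖claimed = {02}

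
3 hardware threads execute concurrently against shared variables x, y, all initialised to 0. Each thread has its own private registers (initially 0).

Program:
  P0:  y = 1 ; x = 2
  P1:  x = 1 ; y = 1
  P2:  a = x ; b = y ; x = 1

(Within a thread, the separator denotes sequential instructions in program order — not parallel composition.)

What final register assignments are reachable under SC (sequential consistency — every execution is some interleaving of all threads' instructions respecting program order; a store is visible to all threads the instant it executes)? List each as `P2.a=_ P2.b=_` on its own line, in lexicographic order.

P2.a=0 P2.b=0
P2.a=0 P2.b=1
P2.a=1 P2.b=0
P2.a=1 P2.b=1
P2.a=2 P2.b=1

outcome vector order: (P2.a,P2.b)
|SC outcomes| = 5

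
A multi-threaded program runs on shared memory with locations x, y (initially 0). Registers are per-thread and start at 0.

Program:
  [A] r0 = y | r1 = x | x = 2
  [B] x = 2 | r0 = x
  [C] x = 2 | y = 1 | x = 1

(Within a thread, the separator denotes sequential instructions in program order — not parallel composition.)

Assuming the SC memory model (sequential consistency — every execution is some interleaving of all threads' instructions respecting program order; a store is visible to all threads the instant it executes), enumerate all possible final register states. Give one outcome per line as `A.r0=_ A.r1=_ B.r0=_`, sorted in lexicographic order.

outcome vector order: (A.r0,A.r1,B.r0)
|SC outcomes| = 10

A.r0=0 A.r1=0 B.r0=1
A.r0=0 A.r1=0 B.r0=2
A.r0=0 A.r1=1 B.r0=1
A.r0=0 A.r1=1 B.r0=2
A.r0=0 A.r1=2 B.r0=1
A.r0=0 A.r1=2 B.r0=2
A.r0=1 A.r1=1 B.r0=1
A.r0=1 A.r1=1 B.r0=2
A.r0=1 A.r1=2 B.r0=1
A.r0=1 A.r1=2 B.r0=2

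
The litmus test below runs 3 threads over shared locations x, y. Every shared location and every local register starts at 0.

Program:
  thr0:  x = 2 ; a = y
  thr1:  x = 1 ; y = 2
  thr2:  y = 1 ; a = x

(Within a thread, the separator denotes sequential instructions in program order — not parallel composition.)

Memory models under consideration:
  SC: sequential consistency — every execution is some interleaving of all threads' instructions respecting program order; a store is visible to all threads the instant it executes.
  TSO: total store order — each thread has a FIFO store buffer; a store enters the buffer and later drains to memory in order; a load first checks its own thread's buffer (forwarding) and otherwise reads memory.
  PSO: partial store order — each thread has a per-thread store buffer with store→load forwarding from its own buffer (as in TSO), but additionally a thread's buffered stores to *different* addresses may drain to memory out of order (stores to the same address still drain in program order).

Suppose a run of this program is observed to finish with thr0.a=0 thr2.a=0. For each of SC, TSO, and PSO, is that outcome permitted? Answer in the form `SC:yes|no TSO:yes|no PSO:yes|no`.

SC:no TSO:yes PSO:yes

outcome vector order: (thr0.a,thr2.a)
under SC → 0/1 0/2 1/0 1/1 1/2 2/0 2/1 2/2
under TSO → 0/0 0/1 0/2 1/0 1/1 1/2 2/0 2/1 2/2
under PSO → 0/0 0/1 0/2 1/0 1/1 1/2 2/0 2/1 2/2
target 0/0 ∈ {TSO,PSO}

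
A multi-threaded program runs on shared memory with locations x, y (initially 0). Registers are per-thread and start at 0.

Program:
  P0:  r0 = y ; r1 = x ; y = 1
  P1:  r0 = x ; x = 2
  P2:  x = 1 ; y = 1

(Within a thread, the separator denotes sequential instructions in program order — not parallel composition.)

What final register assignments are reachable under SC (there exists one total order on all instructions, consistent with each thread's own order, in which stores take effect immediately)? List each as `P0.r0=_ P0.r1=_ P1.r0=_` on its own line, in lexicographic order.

outcome vector order: (P0.r0,P0.r1,P1.r0)
|SC outcomes| = 10

P0.r0=0 P0.r1=0 P1.r0=0
P0.r0=0 P0.r1=0 P1.r0=1
P0.r0=0 P0.r1=1 P1.r0=0
P0.r0=0 P0.r1=1 P1.r0=1
P0.r0=0 P0.r1=2 P1.r0=0
P0.r0=0 P0.r1=2 P1.r0=1
P0.r0=1 P0.r1=1 P1.r0=0
P0.r0=1 P0.r1=1 P1.r0=1
P0.r0=1 P0.r1=2 P1.r0=0
P0.r0=1 P0.r1=2 P1.r0=1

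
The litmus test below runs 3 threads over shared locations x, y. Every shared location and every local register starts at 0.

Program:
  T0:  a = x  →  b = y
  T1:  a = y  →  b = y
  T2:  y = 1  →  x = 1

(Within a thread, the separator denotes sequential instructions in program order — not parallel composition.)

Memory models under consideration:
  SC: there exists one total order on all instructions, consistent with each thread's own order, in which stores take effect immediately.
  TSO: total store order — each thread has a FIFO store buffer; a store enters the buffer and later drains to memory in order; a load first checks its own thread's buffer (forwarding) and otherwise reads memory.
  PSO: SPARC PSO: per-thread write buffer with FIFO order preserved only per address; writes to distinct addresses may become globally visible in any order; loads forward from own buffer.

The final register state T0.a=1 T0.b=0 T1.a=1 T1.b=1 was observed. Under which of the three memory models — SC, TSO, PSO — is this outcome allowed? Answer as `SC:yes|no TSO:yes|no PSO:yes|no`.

SC:no TSO:no PSO:yes

outcome vector order: (T0.a,T0.b,T1.a,T1.b)
SC (9): (0,0,0,0); (0,0,0,1); (0,0,1,1); (0,1,0,0); (0,1,0,1); (0,1,1,1); (1,1,0,0); (1,1,0,1); (1,1,1,1)
TSO (9): (0,0,0,0); (0,0,0,1); (0,0,1,1); (0,1,0,0); (0,1,0,1); (0,1,1,1); (1,1,0,0); (1,1,0,1); (1,1,1,1)
PSO (12): (0,0,0,0); (0,0,0,1); (0,0,1,1); (0,1,0,0); (0,1,0,1); (0,1,1,1); (1,0,0,0); (1,0,0,1); (1,0,1,1); (1,1,0,0); (1,1,0,1); (1,1,1,1)
target (1,0,1,1) ∈ {PSO}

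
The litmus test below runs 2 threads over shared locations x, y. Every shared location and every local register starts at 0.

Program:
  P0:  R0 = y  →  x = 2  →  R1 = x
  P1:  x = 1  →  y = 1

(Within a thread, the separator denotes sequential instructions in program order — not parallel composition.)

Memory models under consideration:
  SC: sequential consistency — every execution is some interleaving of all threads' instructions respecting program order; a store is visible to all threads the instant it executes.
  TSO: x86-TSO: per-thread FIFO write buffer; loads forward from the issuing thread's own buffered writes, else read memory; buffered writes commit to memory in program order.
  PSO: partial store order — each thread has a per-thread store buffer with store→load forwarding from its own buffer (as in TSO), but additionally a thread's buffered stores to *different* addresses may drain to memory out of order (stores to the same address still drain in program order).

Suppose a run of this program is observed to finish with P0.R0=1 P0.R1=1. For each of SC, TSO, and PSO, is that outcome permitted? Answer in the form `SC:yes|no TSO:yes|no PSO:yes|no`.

outcome vector order: (P0.R0,P0.R1)
under SC → 01 02 12
under TSO → 01 02 12
under PSO → 01 02 11 12
target 11 ∈ {PSO}

SC:no TSO:no PSO:yes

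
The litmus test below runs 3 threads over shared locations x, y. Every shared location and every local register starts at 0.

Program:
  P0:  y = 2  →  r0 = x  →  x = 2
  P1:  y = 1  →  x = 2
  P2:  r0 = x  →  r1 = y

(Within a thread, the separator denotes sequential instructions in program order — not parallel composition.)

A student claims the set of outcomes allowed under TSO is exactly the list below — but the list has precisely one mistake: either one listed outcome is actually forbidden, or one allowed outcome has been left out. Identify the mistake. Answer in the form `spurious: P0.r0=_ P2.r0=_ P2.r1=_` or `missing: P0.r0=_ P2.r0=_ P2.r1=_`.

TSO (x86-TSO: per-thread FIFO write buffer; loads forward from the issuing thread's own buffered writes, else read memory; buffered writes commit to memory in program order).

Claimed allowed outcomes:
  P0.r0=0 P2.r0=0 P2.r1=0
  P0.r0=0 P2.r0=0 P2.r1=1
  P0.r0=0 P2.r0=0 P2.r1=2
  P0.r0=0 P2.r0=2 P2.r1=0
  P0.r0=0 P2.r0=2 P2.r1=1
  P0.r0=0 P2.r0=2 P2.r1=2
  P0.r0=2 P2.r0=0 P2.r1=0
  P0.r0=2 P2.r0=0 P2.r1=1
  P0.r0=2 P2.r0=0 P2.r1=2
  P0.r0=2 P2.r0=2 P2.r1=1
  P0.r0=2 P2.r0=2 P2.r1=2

spurious: P0.r0=0 P2.r0=2 P2.r1=0

outcome vector order: (P0.r0,P2.r0,P2.r1)
under TSO → <0 0 0>; <0 0 1>; <0 0 2>; <0 2 1>; <0 2 2>; <2 0 0>; <2 0 1>; <2 0 2>; <2 2 1>; <2 2 2>
claimed∖TSO = {<0 2 0>}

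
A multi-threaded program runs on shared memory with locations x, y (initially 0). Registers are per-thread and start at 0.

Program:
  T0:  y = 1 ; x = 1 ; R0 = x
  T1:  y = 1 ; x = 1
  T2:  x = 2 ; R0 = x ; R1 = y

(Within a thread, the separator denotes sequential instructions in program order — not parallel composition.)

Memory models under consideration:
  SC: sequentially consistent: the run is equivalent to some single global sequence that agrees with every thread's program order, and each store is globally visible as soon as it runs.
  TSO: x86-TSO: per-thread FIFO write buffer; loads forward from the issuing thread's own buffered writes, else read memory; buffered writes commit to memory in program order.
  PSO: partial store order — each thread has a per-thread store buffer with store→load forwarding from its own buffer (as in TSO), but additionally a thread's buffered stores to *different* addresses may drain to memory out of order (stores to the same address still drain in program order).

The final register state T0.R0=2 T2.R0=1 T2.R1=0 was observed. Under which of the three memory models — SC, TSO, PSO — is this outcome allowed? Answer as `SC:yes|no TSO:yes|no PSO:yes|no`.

outcome vector order: (T0.R0,T2.R0,T2.R1)
under SC → <1 1 1>, <1 2 0>, <1 2 1>, <2 1 1>, <2 2 1>
under TSO → <1 1 1>, <1 2 0>, <1 2 1>, <2 1 1>, <2 2 0>, <2 2 1>
under PSO → <1 1 0>, <1 1 1>, <1 2 0>, <1 2 1>, <2 1 0>, <2 1 1>, <2 2 0>, <2 2 1>
target <2 1 0> ∈ {PSO}

SC:no TSO:no PSO:yes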